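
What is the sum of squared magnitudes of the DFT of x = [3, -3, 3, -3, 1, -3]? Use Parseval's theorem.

Parseval: Σ|x[n]|² = (1/N)Σ|X[k]|², so Σ|X[k]|² = N·Σ|x[n]|² = 6·46.0000

Σ|X[k]|² = N·Σ|x[n]|² = 6·46.0000 = 276.0000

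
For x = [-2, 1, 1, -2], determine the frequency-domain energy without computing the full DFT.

Parseval: Σ|x[n]|² = (1/N)Σ|X[k]|², so Σ|X[k]|² = N·Σ|x[n]|² = 4·10.0000

Σ|X[k]|² = N·Σ|x[n]|² = 4·10.0000 = 40.0000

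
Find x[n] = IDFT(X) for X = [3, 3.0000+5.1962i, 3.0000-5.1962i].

x[n] = (1/3) Σ(k=0 to 2) X[k] · e^(2πikn/3)

Computing each x[n]:
x[0] = 3
x[1] = -3
x[2] = 3

x = [3, -3, 3]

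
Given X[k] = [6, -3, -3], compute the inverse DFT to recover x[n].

x[n] = (1/3) Σ(k=0 to 2) X[k] · e^(2πikn/3)

Computing each x[n]:
x[0] = 0
x[1] = 3
x[2] = 3

x = [0, 3, 3]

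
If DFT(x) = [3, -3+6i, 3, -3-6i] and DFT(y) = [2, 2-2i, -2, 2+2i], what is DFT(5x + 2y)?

By linearity: DFT(5x + 2y) = 5·DFT(x) + 2·DFT(y)
= 5·[3, -3+6i, 3, -3-6i] + 2·[2, 2-2i, -2, 2+2i]

Computing element-wise:
Z[0] = 5·(3) + 2·(2) = 19
Z[1] = 5·(-3+6i) + 2·(2-2i) = -11+26i
Z[2] = 5·(3) + 2·(-2) = 11
Z[3] = 5·(-3-6i) + 2·(2+2i) = -11-26i

DFT(5x + 2y) = 5·X + 2·Y = [19, -11+26i, 11, -11-26i]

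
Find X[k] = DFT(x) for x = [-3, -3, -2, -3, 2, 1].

X[k] = Σ(n=0 to 5) x[n] · ω_6^(nk)
where ω_6 = e^(-2πi/6)

Computing each X[k]:
X[0] = -8
X[1] = -1.0000+6.9282i
X[2] = -5
X[3] = 2
X[4] = -5
X[5] = -1.0000-6.9282i

X = [-8, -1.0000+6.9282i, -5, 2, -5, -1.0000-6.9282i]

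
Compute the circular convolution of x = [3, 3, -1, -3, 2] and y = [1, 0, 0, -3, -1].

(x ⊛ y)[n] = Σ(m=0 to 4) x[m] · y[(n-m) mod 5]

Computing each output sample:
(x ⊛ y)[0] = 3
(x ⊛ y)[1] = 13
(x ⊛ y)[2] = -4
(x ⊛ y)[3] = -14
(x ⊛ y)[4] = -10

x ⊛ y = [3, 13, -4, -14, -10]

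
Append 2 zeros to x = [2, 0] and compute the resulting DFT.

Original 2-point DFT: [2, 2]
Zero-padded 4-point DFT provides frequency interpolation.

DFT_4([x, 0, ...]) = [2, 2, 2, 2]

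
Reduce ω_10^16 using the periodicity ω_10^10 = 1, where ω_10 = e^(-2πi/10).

Since ω_10^10 = 1, powers reduce modulo 10.
16 mod 10 = 6
So ω_10^16 = ω_10^6 = e^(-2πi·6/10)

ω_10^16 = ω_10^6 = -0.8090+0.5878i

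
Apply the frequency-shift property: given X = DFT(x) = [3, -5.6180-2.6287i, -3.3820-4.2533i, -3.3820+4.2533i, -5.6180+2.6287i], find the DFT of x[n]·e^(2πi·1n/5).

Modulation property: DFT(ω_5^(-1n)·x[n]) = X[(k-1) mod 5], so circularly shift X by 1 positions.

X[k-1] = [-5.6180+2.6287i, 3, -5.6180-2.6287i, -3.3820-4.2533i, -3.3820+4.2533i]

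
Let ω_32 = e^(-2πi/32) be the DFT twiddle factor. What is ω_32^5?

ω_32^5 = e^(-2πi·5/32)
= cos(-2π·5/32) + i·sin(-2π·5/32)
= cos(-10π/32) + i·sin(-10π/32)

ω_32^5 = cos(-10π/32) + i·sin(-10π/32) = 0.5556-0.8315i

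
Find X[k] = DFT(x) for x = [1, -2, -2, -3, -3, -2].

X[k] = Σ(n=0 to 5) x[n] · ω_6^(nk)
where ω_6 = e^(-2πi/6)

Computing each X[k]:
X[0] = -11
X[1] = 4.5000-0.8660i
X[2] = 2.5000+0.8660i
X[3] = 3
X[4] = 2.5000-0.8660i
X[5] = 4.5000+0.8660i

X = [-11, 4.5000-0.8660i, 2.5000+0.8660i, 3, 2.5000-0.8660i, 4.5000+0.8660i]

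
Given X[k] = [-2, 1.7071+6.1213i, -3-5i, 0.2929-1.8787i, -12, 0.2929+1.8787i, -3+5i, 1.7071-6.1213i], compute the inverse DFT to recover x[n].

x[n] = (1/8) Σ(k=0 to 7) X[k] · e^(2πikn/8)

Computing each x[n]:
x[0] = -2
x[1] = 2
x[2] = -3
x[3] = -1
x[4] = -3
x[5] = 3
x[6] = 1
x[7] = 1

x = [-2, 2, -3, -1, -3, 3, 1, 1]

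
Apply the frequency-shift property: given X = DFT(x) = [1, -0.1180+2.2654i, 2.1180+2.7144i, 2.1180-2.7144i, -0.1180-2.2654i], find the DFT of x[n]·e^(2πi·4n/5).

Modulation property: DFT(ω_5^(-4n)·x[n]) = X[(k-4) mod 5], so circularly shift X by 4 positions.

X[k-4] = [-0.1180+2.2654i, 2.1180+2.7144i, 2.1180-2.7144i, -0.1180-2.2654i, 1]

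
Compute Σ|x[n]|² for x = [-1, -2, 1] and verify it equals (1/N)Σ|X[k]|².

Time domain:
Σ|x[n]|² = |-1|² + |-2|² + |1|² = 6.0000

Frequency domain:
(1/3)Σ|X[k]|² = (1/3)(|-2|² + |-0.5000+2.5981i|² + |-0.5000-2.5981i|²) = (1/3)·18.0000 = 6.0000

Both sides agree, confirming Parseval's theorem.

Σ|x[n]|² = (1/N)Σ|X[k]|² = 6.0000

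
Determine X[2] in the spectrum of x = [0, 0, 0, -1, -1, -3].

X[2] = Σ(n=0 to 5) x[n] · ω_6^(2n) where ω_6 = e^(-2πi/6)
= (0)·ω_6^0 + (0)·ω_6^2 + (0)·ω_6^4 + (-1)·ω_6^6 + (-1)·ω_6^8 + (-3)·ω_6^10

X[2] = 1.0000-1.7321i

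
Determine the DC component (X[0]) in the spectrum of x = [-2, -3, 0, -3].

X[0] = Σ(n=0 to 3) x[n] · ω_4^0 = Σ x[n]
= (-2) + (-3) + (0) + (-3)

X[0] = -8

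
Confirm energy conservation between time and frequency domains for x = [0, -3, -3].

Time domain:
Σ|x[n]|² = |0|² + |-3|² + |-3|² = 18.0000

Frequency domain:
(1/3)Σ|X[k]|² = (1/3)(|-6|² + |3|² + |3|²) = (1/3)·54.0000 = 18.0000

Both sides agree, confirming Parseval's theorem.

Σ|x[n]|² = (1/N)Σ|X[k]|² = 18.0000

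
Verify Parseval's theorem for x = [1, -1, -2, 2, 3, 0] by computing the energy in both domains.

Time domain:
Σ|x[n]|² = |1|² + |-1|² + |-2|² + |2|² + |3|² + |0|² = 19.0000

Frequency domain:
(1/6)Σ|X[k]|² = (1/6)(|3|² + |-2.0000+5.1962i|² + |3.0000-3.4641i|² + |1|² + |3.0000+3.4641i|² + |-2.0000-5.1962i|²) = (1/6)·114.0000 = 19.0000

Both sides agree, confirming Parseval's theorem.

Σ|x[n]|² = (1/N)Σ|X[k]|² = 19.0000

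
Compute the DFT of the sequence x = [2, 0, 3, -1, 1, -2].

X[k] = Σ(n=0 to 5) x[n] · ω_6^(nk)
where ω_6 = e^(-2πi/6)

Computing each X[k]:
X[0] = 3
X[1] = -3.4641i
X[2] = 0
X[3] = 9
X[4] = 0
X[5] = 3.4641i

X = [3, -3.4641i, 0, 9, 0, 3.4641i]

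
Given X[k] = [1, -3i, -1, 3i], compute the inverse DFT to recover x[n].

x[n] = (1/4) Σ(k=0 to 3) X[k] · e^(2πikn/4)

Computing each x[n]:
x[0] = 0
x[1] = 2
x[2] = 0
x[3] = -1

x = [0, 2, 0, -1]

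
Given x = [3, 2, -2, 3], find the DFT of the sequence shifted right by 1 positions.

Time shift by 1: X_shifted[k] = ω_4^(1k) · X[k]
Shifted x = [3, 3, 2, -2]

DFT(x[n-1]) = [6, 1-5i, 4, 1+5i]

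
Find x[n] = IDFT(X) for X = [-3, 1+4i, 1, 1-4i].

x[n] = (1/4) Σ(k=0 to 3) X[k] · e^(2πikn/4)

Computing each x[n]:
x[0] = 0
x[1] = -3
x[2] = -1
x[3] = 1

x = [0, -3, -1, 1]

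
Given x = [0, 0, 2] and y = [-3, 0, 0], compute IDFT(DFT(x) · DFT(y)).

(x ⊛ y)[n] = Σ(m=0 to 2) x[m] · y[(n-m) mod 3]

Computing each output sample:
(x ⊛ y)[0] = 0
(x ⊛ y)[1] = 0
(x ⊛ y)[2] = -6

x ⊛ y = [0, 0, -6]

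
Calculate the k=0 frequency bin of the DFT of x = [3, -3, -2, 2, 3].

X[0] = Σ(n=0 to 4) x[n] · ω_5^0 = Σ x[n]
= (3) + (-3) + (-2) + (2) + (3)

X[0] = 3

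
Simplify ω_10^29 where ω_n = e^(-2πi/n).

Since ω_10^10 = 1, powers reduce modulo 10.
29 mod 10 = 9
So ω_10^29 = ω_10^9 = e^(-2πi·9/10)

ω_10^29 = ω_10^9 = 0.8090+0.5878i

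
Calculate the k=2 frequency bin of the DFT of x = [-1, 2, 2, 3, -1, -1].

X[2] = Σ(n=0 to 5) x[n] · ω_6^(2n) where ω_6 = e^(-2πi/6)
= (-1)·ω_6^0 + (2)·ω_6^2 + (2)·ω_6^4 + (3)·ω_6^6 + (-1)·ω_6^8 + (-1)·ω_6^10

X[2] = 1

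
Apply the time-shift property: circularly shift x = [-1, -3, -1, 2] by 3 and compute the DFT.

Time shift by 3: X_shifted[k] = ω_4^(3k) · X[k]
Shifted x = [-3, -1, 2, -1]

DFT(x[n-3]) = [-3, -5, 1, -5]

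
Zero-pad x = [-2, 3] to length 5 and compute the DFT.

Original 2-point DFT: [1, -5]
Zero-padded 5-point DFT provides frequency interpolation.

DFT_5([x, 0, ...]) = [1, -1.0729-2.8532i, -4.4271-1.7634i, -4.4271+1.7634i, -1.0729+2.8532i]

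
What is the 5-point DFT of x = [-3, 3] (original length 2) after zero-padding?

Original 2-point DFT: [0, -6]
Zero-padded 5-point DFT provides frequency interpolation.

DFT_5([x, 0, ...]) = [0, -2.0729-2.8532i, -5.4271-1.7634i, -5.4271+1.7634i, -2.0729+2.8532i]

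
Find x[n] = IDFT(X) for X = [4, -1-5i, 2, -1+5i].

x[n] = (1/4) Σ(k=0 to 3) X[k] · e^(2πikn/4)

Computing each x[n]:
x[0] = 1
x[1] = 3
x[2] = 2
x[3] = -2

x = [1, 3, 2, -2]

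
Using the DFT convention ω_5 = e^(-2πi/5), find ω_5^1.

ω_5^1 = e^(-2πi·1/5)
= cos(-2π·1/5) + i·sin(-2π·1/5)
= cos(-2π/5) + i·sin(-2π/5)

ω_5^1 = cos(-2π/5) + i·sin(-2π/5) = 0.3090-0.9511i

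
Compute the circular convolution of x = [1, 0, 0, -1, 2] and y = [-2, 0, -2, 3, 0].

(x ⊛ y)[n] = Σ(m=0 to 4) x[m] · y[(n-m) mod 5]

Computing each output sample:
(x ⊛ y)[0] = 0
(x ⊛ y)[1] = -7
(x ⊛ y)[2] = 4
(x ⊛ y)[3] = 5
(x ⊛ y)[4] = -4

x ⊛ y = [0, -7, 4, 5, -4]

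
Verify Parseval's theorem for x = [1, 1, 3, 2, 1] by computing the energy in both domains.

Time domain:
Σ|x[n]|² = |1|² + |1|² + |3|² + |2|² + |1|² = 16.0000

Frequency domain:
(1/5)Σ|X[k]|² = (1/5)(|8|² + |-2.4271-0.5878i|² + |0.9271+0.9511i|² + |0.9271-0.9511i|² + |-2.4271+0.5878i|²) = (1/5)·80.0000 = 16.0000

Both sides agree, confirming Parseval's theorem.

Σ|x[n]|² = (1/N)Σ|X[k]|² = 16.0000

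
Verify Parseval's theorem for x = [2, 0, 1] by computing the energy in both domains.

Time domain:
Σ|x[n]|² = |2|² + |0|² + |1|² = 5.0000

Frequency domain:
(1/3)Σ|X[k]|² = (1/3)(|3|² + |1.5000+0.8660i|² + |1.5000-0.8660i|²) = (1/3)·15.0000 = 5.0000

Both sides agree, confirming Parseval's theorem.

Σ|x[n]|² = (1/N)Σ|X[k]|² = 5.0000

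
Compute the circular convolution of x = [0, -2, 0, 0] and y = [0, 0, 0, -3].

(x ⊛ y)[n] = Σ(m=0 to 3) x[m] · y[(n-m) mod 4]

Computing each output sample:
(x ⊛ y)[0] = 6
(x ⊛ y)[1] = 0
(x ⊛ y)[2] = 0
(x ⊛ y)[3] = 0

x ⊛ y = [6, 0, 0, 0]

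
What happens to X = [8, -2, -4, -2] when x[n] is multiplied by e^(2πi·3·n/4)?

Modulation property: DFT(ω_4^(-3n)·x[n]) = X[(k-3) mod 4], so circularly shift X by 3 positions.

X[k-3] = [-2, -4, -2, 8]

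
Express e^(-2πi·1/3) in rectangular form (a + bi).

ω_3^1 = e^(-2πi·1/3)
= cos(-2π·1/3) + i·sin(-2π·1/3)
= cos(-2π/3) + i·sin(-2π/3)

ω_3^1 = cos(-2π/3) + i·sin(-2π/3) = -0.5000-0.8660i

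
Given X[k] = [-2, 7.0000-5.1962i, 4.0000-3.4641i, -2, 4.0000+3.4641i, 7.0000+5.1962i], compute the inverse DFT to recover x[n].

x[n] = (1/6) Σ(k=0 to 5) X[k] · e^(2πikn/6)

Computing each x[n]:
x[0] = 3
x[1] = 3
x[2] = -2
x[3] = -1
x[4] = -3
x[5] = -2

x = [3, 3, -2, -1, -3, -2]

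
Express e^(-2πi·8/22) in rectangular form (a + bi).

ω_22^8 = e^(-2πi·8/22)
= cos(-2π·8/22) + i·sin(-2π·8/22)
= cos(-16π/22) + i·sin(-16π/22)

ω_22^8 = cos(-16π/22) + i·sin(-16π/22) = -0.6549-0.7557i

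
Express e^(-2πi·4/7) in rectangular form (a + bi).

ω_7^4 = e^(-2πi·4/7)
= cos(-2π·4/7) + i·sin(-2π·4/7)
= cos(-8π/7) + i·sin(-8π/7)

ω_7^4 = cos(-8π/7) + i·sin(-8π/7) = -0.9010+0.4339i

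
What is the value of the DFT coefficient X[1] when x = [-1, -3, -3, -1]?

X[1] = Σ(n=0 to 3) x[n] · ω_4^(1n) where ω_4 = e^(-2πi/4)
= (-1)·ω_4^0 + (-3)·ω_4^1 + (-3)·ω_4^2 + (-1)·ω_4^3

X[1] = 2+2i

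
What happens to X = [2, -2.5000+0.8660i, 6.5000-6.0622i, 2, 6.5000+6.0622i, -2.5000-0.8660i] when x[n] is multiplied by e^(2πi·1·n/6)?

Modulation property: DFT(ω_6^(-1n)·x[n]) = X[(k-1) mod 6], so circularly shift X by 1 positions.

X[k-1] = [-2.5000-0.8660i, 2, -2.5000+0.8660i, 6.5000-6.0622i, 2, 6.5000+6.0622i]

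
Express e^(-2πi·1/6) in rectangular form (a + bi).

ω_6^1 = e^(-2πi·1/6)
= cos(-2π·1/6) + i·sin(-2π·1/6)
= cos(-2π/6) + i·sin(-2π/6)

ω_6^1 = cos(-2π/6) + i·sin(-2π/6) = 0.5000-0.8660i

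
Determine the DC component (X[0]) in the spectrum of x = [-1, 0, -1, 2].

X[0] = Σ(n=0 to 3) x[n] · ω_4^0 = Σ x[n]
= (-1) + (0) + (-1) + (2)

X[0] = 0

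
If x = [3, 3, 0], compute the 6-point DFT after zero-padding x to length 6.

Original 3-point DFT: [6, 1.5000-2.5981i, 1.5000+2.5981i]
Zero-padded 6-point DFT provides frequency interpolation.

DFT_6([x, 0, ...]) = [6, 4.5000-2.5981i, 1.5000-2.5981i, 0, 1.5000+2.5981i, 4.5000+2.5981i]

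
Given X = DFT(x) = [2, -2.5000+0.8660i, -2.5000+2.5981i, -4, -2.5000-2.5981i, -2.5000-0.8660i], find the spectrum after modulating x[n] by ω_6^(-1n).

Modulation property: DFT(ω_6^(-1n)·x[n]) = X[(k-1) mod 6], so circularly shift X by 1 positions.

X[k-1] = [-2.5000-0.8660i, 2, -2.5000+0.8660i, -2.5000+2.5981i, -4, -2.5000-2.5981i]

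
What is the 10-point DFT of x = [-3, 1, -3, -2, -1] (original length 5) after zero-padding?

Original 5-point DFT: [-8, 1.0451-1.3143i, -4.5451-2.1266i, -4.5451+2.1266i, 1.0451+1.3143i]
Zero-padded 10-point DFT provides frequency interpolation.

DFT_10([x, 0, ...]) = [-8, -1.6910+4.7553i, 1.0451-1.3143i, -2.8090-2.9389i, -4.5451-2.1266i, -6, -4.5451+2.1266i, -2.8090+2.9389i, 1.0451+1.3143i, -1.6910-4.7553i]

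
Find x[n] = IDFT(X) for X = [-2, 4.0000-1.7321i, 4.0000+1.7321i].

x[n] = (1/3) Σ(k=0 to 2) X[k] · e^(2πikn/3)

Computing each x[n]:
x[0] = 2
x[1] = -1
x[2] = -3

x = [2, -1, -3]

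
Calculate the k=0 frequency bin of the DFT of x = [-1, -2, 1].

X[0] = Σ(n=0 to 2) x[n] · ω_3^0 = Σ x[n]
= (-1) + (-2) + (1)

X[0] = -2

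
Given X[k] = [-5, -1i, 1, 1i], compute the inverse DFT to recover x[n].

x[n] = (1/4) Σ(k=0 to 3) X[k] · e^(2πikn/4)

Computing each x[n]:
x[0] = -1
x[1] = -1
x[2] = -1
x[3] = -2

x = [-1, -1, -1, -2]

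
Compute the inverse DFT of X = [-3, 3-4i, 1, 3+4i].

x[n] = (1/4) Σ(k=0 to 3) X[k] · e^(2πikn/4)

Computing each x[n]:
x[0] = 1
x[1] = 1
x[2] = -2
x[3] = -3

x = [1, 1, -2, -3]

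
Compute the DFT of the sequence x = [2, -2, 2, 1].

X[k] = Σ(n=0 to 3) x[n] · ω_4^(nk)
where ω_4 = e^(-2πi/4)

Computing each X[k]:
X[0] = 3
X[1] = 3i
X[2] = 5
X[3] = -3i

X = [3, 3i, 5, -3i]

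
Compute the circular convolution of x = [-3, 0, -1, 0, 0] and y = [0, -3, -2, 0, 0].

(x ⊛ y)[n] = Σ(m=0 to 4) x[m] · y[(n-m) mod 5]

Computing each output sample:
(x ⊛ y)[0] = 0
(x ⊛ y)[1] = 9
(x ⊛ y)[2] = 6
(x ⊛ y)[3] = 3
(x ⊛ y)[4] = 2

x ⊛ y = [0, 9, 6, 3, 2]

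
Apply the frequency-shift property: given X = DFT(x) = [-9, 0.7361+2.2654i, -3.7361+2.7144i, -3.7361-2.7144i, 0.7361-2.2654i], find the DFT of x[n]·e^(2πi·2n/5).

Modulation property: DFT(ω_5^(-2n)·x[n]) = X[(k-2) mod 5], so circularly shift X by 2 positions.

X[k-2] = [-3.7361-2.7144i, 0.7361-2.2654i, -9, 0.7361+2.2654i, -3.7361+2.7144i]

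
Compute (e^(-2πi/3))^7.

Since ω_3^3 = 1, powers reduce modulo 3.
7 mod 3 = 1
So ω_3^7 = ω_3^1 = e^(-2πi·1/3)

ω_3^7 = ω_3^1 = -0.5000-0.8660i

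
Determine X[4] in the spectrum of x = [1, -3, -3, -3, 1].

X[4] = Σ(n=0 to 4) x[n] · ω_5^(4n) where ω_5 = e^(-2πi/5)
= (1)·ω_5^0 + (-3)·ω_5^4 + (-3)·ω_5^8 + (-3)·ω_5^12 + (1)·ω_5^16

X[4] = 5.2361-3.8042i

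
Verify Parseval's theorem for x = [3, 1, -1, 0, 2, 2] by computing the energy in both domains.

Time domain:
Σ|x[n]|² = |3|² + |1|² + |-1|² + |0|² + |2|² + |2|² = 19.0000

Frequency domain:
(1/6)Σ|X[k]|² = (1/6)(|7|² + |4.0000+3.4641i|² + |1.0000-1.7321i|² + |1|² + |1.0000+1.7321i|² + |4.0000-3.4641i|²) = (1/6)·114.0000 = 19.0000

Both sides agree, confirming Parseval's theorem.

Σ|x[n]|² = (1/N)Σ|X[k]|² = 19.0000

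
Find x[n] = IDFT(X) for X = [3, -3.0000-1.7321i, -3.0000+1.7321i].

x[n] = (1/3) Σ(k=0 to 2) X[k] · e^(2πikn/3)

Computing each x[n]:
x[0] = -1
x[1] = 3
x[2] = 1

x = [-1, 3, 1]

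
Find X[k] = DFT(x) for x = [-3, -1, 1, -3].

X[k] = Σ(n=0 to 3) x[n] · ω_4^(nk)
where ω_4 = e^(-2πi/4)

Computing each X[k]:
X[0] = -6
X[1] = -4-2i
X[2] = 2
X[3] = -4+2i

X = [-6, -4-2i, 2, -4+2i]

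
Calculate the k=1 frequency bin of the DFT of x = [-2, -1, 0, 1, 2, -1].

X[1] = Σ(n=0 to 5) x[n] · ω_6^(1n) where ω_6 = e^(-2πi/6)
= (-2)·ω_6^0 + (-1)·ω_6^1 + (0)·ω_6^2 + (1)·ω_6^3 + (2)·ω_6^4 + (-1)·ω_6^5

X[1] = -5.0000+1.7321i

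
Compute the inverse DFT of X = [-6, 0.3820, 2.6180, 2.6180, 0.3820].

x[n] = (1/5) Σ(k=0 to 4) X[k] · e^(2πikn/5)

Computing each x[n]:
x[0] = 0
x[1] = -2
x[2] = -1
x[3] = -1
x[4] = -2

x = [0, -2, -1, -1, -2]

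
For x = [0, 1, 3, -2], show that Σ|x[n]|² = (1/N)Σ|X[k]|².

Time domain:
Σ|x[n]|² = |0|² + |1|² + |3|² + |-2|² = 14.0000

Frequency domain:
(1/4)Σ|X[k]|² = (1/4)(|2|² + |-3-3i|² + |4|² + |-3+3i|²) = (1/4)·56.0000 = 14.0000

Both sides agree, confirming Parseval's theorem.

Σ|x[n]|² = (1/N)Σ|X[k]|² = 14.0000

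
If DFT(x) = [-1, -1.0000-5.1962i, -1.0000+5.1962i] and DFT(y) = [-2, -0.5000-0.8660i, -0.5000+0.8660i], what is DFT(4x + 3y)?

By linearity: DFT(4x + 3y) = 4·DFT(x) + 3·DFT(y)
= 4·[-1, -1.0000-5.1962i, -1.0000+5.1962i] + 3·[-2, -0.5000-0.8660i, -0.5000+0.8660i]

Computing element-wise:
Z[0] = 4·(-1) + 3·(-2) = -10
Z[1] = 4·(-1.0000-5.1962i) + 3·(-0.5000-0.8660i) = -5.5000-23.3828i
Z[2] = 4·(-1.0000+5.1962i) + 3·(-0.5000+0.8660i) = -5.5000+23.3828i

DFT(4x + 3y) = 4·X + 3·Y = [-10, -5.5000-23.3828i, -5.5000+23.3828i]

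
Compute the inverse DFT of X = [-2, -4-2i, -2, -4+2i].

x[n] = (1/4) Σ(k=0 to 3) X[k] · e^(2πikn/4)

Computing each x[n]:
x[0] = -3
x[1] = 1
x[2] = 1
x[3] = -1

x = [-3, 1, 1, -1]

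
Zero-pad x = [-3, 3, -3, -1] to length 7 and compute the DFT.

Original 4-point DFT: [-4, -4i, -8, 4i]
Zero-padded 7-point DFT provides frequency interpolation.

DFT_7([x, 0, ...]) = [-4, 0.4390+1.0132i, -1.5881-5.0083i, -7.3509-2.6722i, -7.3509+2.6722i, -1.5881+5.0083i, 0.4390-1.0132i]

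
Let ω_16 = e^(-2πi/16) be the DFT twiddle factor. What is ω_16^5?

ω_16^5 = e^(-2πi·5/16)
= cos(-2π·5/16) + i·sin(-2π·5/16)
= cos(-10π/16) + i·sin(-10π/16)

ω_16^5 = cos(-10π/16) + i·sin(-10π/16) = -0.3827-0.9239i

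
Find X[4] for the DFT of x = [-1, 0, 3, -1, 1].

X[4] = Σ(n=0 to 4) x[n] · ω_5^(4n) where ω_5 = e^(-2πi/5)
= (-1)·ω_5^0 + (0)·ω_5^4 + (3)·ω_5^8 + (-1)·ω_5^12 + (1)·ω_5^16

X[4] = -2.3090+1.4001i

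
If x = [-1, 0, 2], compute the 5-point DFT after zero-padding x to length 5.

Original 3-point DFT: [1, -2.0000+1.7321i, -2.0000-1.7321i]
Zero-padded 5-point DFT provides frequency interpolation.

DFT_5([x, 0, ...]) = [1, -2.6180-1.1756i, -0.3820+1.9021i, -0.3820-1.9021i, -2.6180+1.1756i]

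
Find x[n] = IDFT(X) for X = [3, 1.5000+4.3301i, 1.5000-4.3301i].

x[n] = (1/3) Σ(k=0 to 2) X[k] · e^(2πikn/3)

Computing each x[n]:
x[0] = 2
x[1] = -2
x[2] = 3

x = [2, -2, 3]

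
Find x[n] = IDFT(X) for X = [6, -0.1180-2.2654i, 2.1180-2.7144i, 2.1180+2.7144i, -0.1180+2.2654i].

x[n] = (1/5) Σ(k=0 to 4) X[k] · e^(2πikn/5)

Computing each x[n]:
x[0] = 2
x[1] = 2
x[2] = 1
x[3] = 2
x[4] = -1

x = [2, 2, 1, 2, -1]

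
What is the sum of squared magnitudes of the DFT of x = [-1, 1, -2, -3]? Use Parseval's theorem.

Parseval: Σ|x[n]|² = (1/N)Σ|X[k]|², so Σ|X[k]|² = N·Σ|x[n]|² = 4·15.0000

Σ|X[k]|² = N·Σ|x[n]|² = 4·15.0000 = 60.0000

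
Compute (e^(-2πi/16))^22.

Since ω_16^16 = 1, powers reduce modulo 16.
22 mod 16 = 6
So ω_16^22 = ω_16^6 = e^(-2πi·6/16)

ω_16^22 = ω_16^6 = -0.7071-0.7071i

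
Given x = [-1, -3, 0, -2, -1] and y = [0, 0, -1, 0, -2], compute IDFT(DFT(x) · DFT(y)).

(x ⊛ y)[n] = Σ(m=0 to 4) x[m] · y[(n-m) mod 5]

Computing each output sample:
(x ⊛ y)[0] = 8
(x ⊛ y)[1] = 1
(x ⊛ y)[2] = 5
(x ⊛ y)[3] = 5
(x ⊛ y)[4] = 2

x ⊛ y = [8, 1, 5, 5, 2]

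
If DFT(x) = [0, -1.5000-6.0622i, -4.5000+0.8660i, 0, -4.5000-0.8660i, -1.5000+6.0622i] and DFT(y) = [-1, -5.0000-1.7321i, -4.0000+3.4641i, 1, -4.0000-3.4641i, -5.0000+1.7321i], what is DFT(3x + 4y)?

By linearity: DFT(3x + 4y) = 3·DFT(x) + 4·DFT(y)
= 3·[0, -1.5000-6.0622i, -4.5000+0.8660i, 0, -4.5000-0.8660i, -1.5000+6.0622i] + 4·[-1, -5.0000-1.7321i, -4.0000+3.4641i, 1, -4.0000-3.4641i, -5.0000+1.7321i]

Computing element-wise:
Z[0] = 3·(0) + 4·(-1) = -4
Z[1] = 3·(-1.5000-6.0622i) + 4·(-5.0000-1.7321i) = -24.5000-25.1150i
Z[2] = 3·(-4.5000+0.8660i) + 4·(-4.0000+3.4641i) = -29.5000+16.4544i
Z[3] = 3·(0) + 4·(1) = 4
Z[4] = 3·(-4.5000-0.8660i) + 4·(-4.0000-3.4641i) = -29.5000-16.4544i
Z[5] = 3·(-1.5000+6.0622i) + 4·(-5.0000+1.7321i) = -24.5000+25.1150i

DFT(3x + 4y) = 3·X + 4·Y = [-4, -24.5000-25.1150i, -29.5000+16.4544i, 4, -29.5000-16.4544i, -24.5000+25.1150i]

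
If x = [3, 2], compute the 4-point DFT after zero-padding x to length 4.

Original 2-point DFT: [5, 1]
Zero-padded 4-point DFT provides frequency interpolation.

DFT_4([x, 0, ...]) = [5, 3-2i, 1, 3+2i]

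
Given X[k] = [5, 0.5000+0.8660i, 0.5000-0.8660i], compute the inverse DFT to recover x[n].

x[n] = (1/3) Σ(k=0 to 2) X[k] · e^(2πikn/3)

Computing each x[n]:
x[0] = 2
x[1] = 1
x[2] = 2

x = [2, 1, 2]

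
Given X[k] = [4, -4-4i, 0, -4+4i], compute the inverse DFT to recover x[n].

x[n] = (1/4) Σ(k=0 to 3) X[k] · e^(2πikn/4)

Computing each x[n]:
x[0] = -1
x[1] = 3
x[2] = 3
x[3] = -1

x = [-1, 3, 3, -1]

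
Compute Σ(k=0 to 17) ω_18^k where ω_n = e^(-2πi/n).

Sum of all nth roots of unity equals 0 for n > 1 (geometric series with r ≠ 1).

0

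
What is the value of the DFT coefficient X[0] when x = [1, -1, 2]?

X[0] = Σ(n=0 to 2) x[n] · ω_3^0 = Σ x[n]
= (1) + (-1) + (2)

X[0] = 2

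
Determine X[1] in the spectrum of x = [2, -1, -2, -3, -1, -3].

X[1] = Σ(n=0 to 5) x[n] · ω_6^(1n) where ω_6 = e^(-2πi/6)
= (2)·ω_6^0 + (-1)·ω_6^1 + (-2)·ω_6^2 + (-3)·ω_6^3 + (-1)·ω_6^4 + (-3)·ω_6^5

X[1] = 4.5000-0.8660i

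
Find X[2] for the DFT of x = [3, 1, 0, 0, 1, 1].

X[2] = Σ(n=0 to 5) x[n] · ω_6^(2n) where ω_6 = e^(-2πi/6)
= (3)·ω_6^0 + (1)·ω_6^2 + (0)·ω_6^4 + (0)·ω_6^6 + (1)·ω_6^8 + (1)·ω_6^10

X[2] = 1.5000-0.8660i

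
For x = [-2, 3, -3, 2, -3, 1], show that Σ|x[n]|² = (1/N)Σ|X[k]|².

Time domain:
Σ|x[n]|² = |-2|² + |3|² + |-3|² + |2|² + |-3|² + |1|² = 36.0000

Frequency domain:
(1/6)Σ|X[k]|² = (1/6)(|-2|² + |1.0000-1.7321i|² + |1.0000-1.7321i|² + |-14|² + |1.0000+1.7321i|² + |1.0000+1.7321i|²) = (1/6)·216.0000 = 36.0000

Both sides agree, confirming Parseval's theorem.

Σ|x[n]|² = (1/N)Σ|X[k]|² = 36.0000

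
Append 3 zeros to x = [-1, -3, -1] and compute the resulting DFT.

Original 3-point DFT: [-5, 1.0000+1.7321i, 1.0000-1.7321i]
Zero-padded 6-point DFT provides frequency interpolation.

DFT_6([x, 0, ...]) = [-5, -2.0000+3.4641i, 1.0000+1.7321i, 1, 1.0000-1.7321i, -2.0000-3.4641i]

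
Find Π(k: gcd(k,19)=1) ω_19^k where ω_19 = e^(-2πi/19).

The primitive 19th roots of unity are ω_19^k for k coprime to 19: k ∈ {1, 2, 3, 4, 5, 6, 7, 8, 9, 10, 11, 12, 13, 14, 15, 16, 17, 18}
Their product equals the constant term of the cyclotomic polynomial Φ_19(x) up to sign.
For n ≥ 3, the product of all primitive nth roots of unity is 1. (For n=1 it is 1; for n=2 it is -1.)

1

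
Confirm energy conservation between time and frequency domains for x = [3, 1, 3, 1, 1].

Time domain:
Σ|x[n]|² = |3|² + |1|² + |3|² + |1|² + |1|² = 21.0000

Frequency domain:
(1/5)Σ|X[k]|² = (1/5)(|9|² + |0.3820-1.1756i|² + |2.6180+1.9021i|² + |2.6180-1.9021i|² + |0.3820+1.1756i|²) = (1/5)·105.0000 = 21.0000

Both sides agree, confirming Parseval's theorem.

Σ|x[n]|² = (1/N)Σ|X[k]|² = 21.0000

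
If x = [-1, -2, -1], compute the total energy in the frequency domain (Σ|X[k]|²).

Parseval: Σ|x[n]|² = (1/N)Σ|X[k]|², so Σ|X[k]|² = N·Σ|x[n]|² = 3·6.0000

Σ|X[k]|² = N·Σ|x[n]|² = 3·6.0000 = 18.0000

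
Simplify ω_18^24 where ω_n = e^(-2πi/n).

Since ω_18^18 = 1, powers reduce modulo 18.
24 mod 18 = 6
So ω_18^24 = ω_18^6 = e^(-2πi·6/18)

ω_18^24 = ω_18^6 = -0.5000-0.8660i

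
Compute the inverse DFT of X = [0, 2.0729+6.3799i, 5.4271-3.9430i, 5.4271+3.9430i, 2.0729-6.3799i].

x[n] = (1/5) Σ(k=0 to 4) X[k] · e^(2πikn/5)

Computing each x[n]:
x[0] = 3
x[1] = -3
x[2] = -3
x[3] = 3
x[4] = 0

x = [3, -3, -3, 3, 0]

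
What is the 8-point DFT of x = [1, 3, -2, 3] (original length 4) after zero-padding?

Original 4-point DFT: [5, 3, -7, 3]
Zero-padded 8-point DFT provides frequency interpolation.

DFT_8([x, 0, ...]) = [5, 1.0000-2.2426i, 3, 1.0000-6.2426i, -7, 1.0000+6.2426i, 3, 1.0000+2.2426i]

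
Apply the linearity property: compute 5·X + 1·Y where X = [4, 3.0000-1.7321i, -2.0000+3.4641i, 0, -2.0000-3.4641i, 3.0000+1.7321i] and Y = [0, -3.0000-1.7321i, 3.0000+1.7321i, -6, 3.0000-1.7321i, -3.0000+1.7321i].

By linearity: DFT(5x + 1y) = 5·DFT(x) + 1·DFT(y)
= 5·[4, 3.0000-1.7321i, -2.0000+3.4641i, 0, -2.0000-3.4641i, 3.0000+1.7321i] + 1·[0, -3.0000-1.7321i, 3.0000+1.7321i, -6, 3.0000-1.7321i, -3.0000+1.7321i]

Computing element-wise:
Z[0] = 5·(4) + 1·(0) = 20
Z[1] = 5·(3.0000-1.7321i) + 1·(-3.0000-1.7321i) = 12.0000-10.3926i
Z[2] = 5·(-2.0000+3.4641i) + 1·(3.0000+1.7321i) = -7.0000+19.0526i
Z[3] = 5·(0) + 1·(-6) = -6
Z[4] = 5·(-2.0000-3.4641i) + 1·(3.0000-1.7321i) = -7.0000-19.0526i
Z[5] = 5·(3.0000+1.7321i) + 1·(-3.0000+1.7321i) = 12.0000+10.3926i

DFT(5x + 1y) = 5·X + 1·Y = [20, 12.0000-10.3926i, -7.0000+19.0526i, -6, -7.0000-19.0526i, 12.0000+10.3926i]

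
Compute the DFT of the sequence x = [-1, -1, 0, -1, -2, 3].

X[k] = Σ(n=0 to 5) x[n] · ω_6^(nk)
where ω_6 = e^(-2πi/6)

Computing each X[k]:
X[0] = -2
X[1] = 2.0000+1.7321i
X[2] = -2.0000+5.1962i
X[3] = -4
X[4] = -2.0000-5.1962i
X[5] = 2.0000-1.7321i

X = [-2, 2.0000+1.7321i, -2.0000+5.1962i, -4, -2.0000-5.1962i, 2.0000-1.7321i]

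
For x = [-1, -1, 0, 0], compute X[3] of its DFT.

X[3] = Σ(n=0 to 3) x[n] · ω_4^(3n) where ω_4 = e^(-2πi/4)
= (-1)·ω_4^0 + (-1)·ω_4^3 + (0)·ω_4^6 + (0)·ω_4^9

X[3] = -1-1i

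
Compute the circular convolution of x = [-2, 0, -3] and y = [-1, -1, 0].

(x ⊛ y)[n] = Σ(m=0 to 2) x[m] · y[(n-m) mod 3]

Computing each output sample:
(x ⊛ y)[0] = 5
(x ⊛ y)[1] = 2
(x ⊛ y)[2] = 3

x ⊛ y = [5, 2, 3]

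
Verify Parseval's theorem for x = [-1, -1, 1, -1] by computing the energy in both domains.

Time domain:
Σ|x[n]|² = |-1|² + |-1|² + |1|² + |-1|² = 4.0000

Frequency domain:
(1/4)Σ|X[k]|² = (1/4)(|-2|² + |-2|² + |2|² + |-2|²) = (1/4)·16.0000 = 4.0000

Both sides agree, confirming Parseval's theorem.

Σ|x[n]|² = (1/N)Σ|X[k]|² = 4.0000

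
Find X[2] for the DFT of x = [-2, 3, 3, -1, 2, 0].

X[2] = Σ(n=0 to 5) x[n] · ω_6^(2n) where ω_6 = e^(-2πi/6)
= (-2)·ω_6^0 + (3)·ω_6^2 + (3)·ω_6^4 + (-1)·ω_6^6 + (2)·ω_6^8 + (0)·ω_6^10

X[2] = -7.0000-1.7321i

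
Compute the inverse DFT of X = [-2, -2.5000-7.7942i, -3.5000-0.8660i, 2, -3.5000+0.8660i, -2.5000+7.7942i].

x[n] = (1/6) Σ(k=0 to 5) X[k] · e^(2πikn/6)

Computing each x[n]:
x[0] = -2
x[1] = 2
x[2] = 3
x[3] = -1
x[4] = -1
x[5] = -3

x = [-2, 2, 3, -1, -1, -3]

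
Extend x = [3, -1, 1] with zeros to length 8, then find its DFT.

Original 3-point DFT: [3, 3.0000+1.7321i, 3.0000-1.7321i]
Zero-padded 8-point DFT provides frequency interpolation.

DFT_8([x, 0, ...]) = [3, 2.2929-0.2929i, 2+1i, 3.7071+1.7071i, 5, 3.7071-1.7071i, 2-1i, 2.2929+0.2929i]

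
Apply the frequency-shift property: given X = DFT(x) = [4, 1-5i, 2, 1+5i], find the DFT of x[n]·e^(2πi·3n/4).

Modulation property: DFT(ω_4^(-3n)·x[n]) = X[(k-3) mod 4], so circularly shift X by 3 positions.

X[k-3] = [1-5i, 2, 1+5i, 4]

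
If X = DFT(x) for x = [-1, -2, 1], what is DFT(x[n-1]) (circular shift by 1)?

Time shift by 1: X_shifted[k] = ω_3^(1k) · X[k]
Shifted x = [1, -1, -2]

DFT(x[n-1]) = [-2, 2.5000-0.8660i, 2.5000+0.8660i]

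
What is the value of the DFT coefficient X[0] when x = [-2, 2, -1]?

X[0] = Σ(n=0 to 2) x[n] · ω_3^0 = Σ x[n]
= (-2) + (2) + (-1)

X[0] = -1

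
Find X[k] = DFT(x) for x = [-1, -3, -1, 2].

X[k] = Σ(n=0 to 3) x[n] · ω_4^(nk)
where ω_4 = e^(-2πi/4)

Computing each X[k]:
X[0] = -3
X[1] = 5i
X[2] = -1
X[3] = -5i

X = [-3, 5i, -1, -5i]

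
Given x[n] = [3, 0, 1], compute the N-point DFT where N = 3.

X[k] = Σ(n=0 to 2) x[n] · ω_3^(nk)
where ω_3 = e^(-2πi/3)

Computing each X[k]:
X[0] = 4
X[1] = 2.5000+0.8660i
X[2] = 2.5000-0.8660i

X = [4, 2.5000+0.8660i, 2.5000-0.8660i]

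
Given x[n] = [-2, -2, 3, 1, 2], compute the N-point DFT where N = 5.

X[k] = Σ(n=0 to 4) x[n] · ω_5^(nk)
where ω_5 = e^(-2πi/5)

Computing each X[k]:
X[0] = 2
X[1] = -5.2361+2.6287i
X[2] = -0.7639+4.2533i
X[3] = -0.7639-4.2533i
X[4] = -5.2361-2.6287i

X = [2, -5.2361+2.6287i, -0.7639+4.2533i, -0.7639-4.2533i, -5.2361-2.6287i]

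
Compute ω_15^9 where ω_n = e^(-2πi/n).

ω_15^9 = e^(-2πi·9/15)
= cos(-2π·9/15) + i·sin(-2π·9/15)
= cos(-18π/15) + i·sin(-18π/15)

ω_15^9 = cos(-18π/15) + i·sin(-18π/15) = -0.8090+0.5878i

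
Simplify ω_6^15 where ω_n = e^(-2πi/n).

Since ω_6^6 = 1, powers reduce modulo 6.
15 mod 6 = 3
So ω_6^15 = ω_6^3 = e^(-2πi·3/6)

ω_6^15 = ω_6^3 = -1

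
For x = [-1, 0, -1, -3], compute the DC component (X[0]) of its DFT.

X[0] = Σ(n=0 to 3) x[n] · ω_4^0 = Σ x[n]
= (-1) + (0) + (-1) + (-3)

X[0] = -5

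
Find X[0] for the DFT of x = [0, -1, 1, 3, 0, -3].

X[0] = Σ(n=0 to 5) x[n] · ω_6^0 = Σ x[n]
= (0) + (-1) + (1) + (3) + (0) + (-3)

X[0] = 0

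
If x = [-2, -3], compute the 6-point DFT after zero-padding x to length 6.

Original 2-point DFT: [-5, 1]
Zero-padded 6-point DFT provides frequency interpolation.

DFT_6([x, 0, ...]) = [-5, -3.5000+2.5981i, -0.5000+2.5981i, 1, -0.5000-2.5981i, -3.5000-2.5981i]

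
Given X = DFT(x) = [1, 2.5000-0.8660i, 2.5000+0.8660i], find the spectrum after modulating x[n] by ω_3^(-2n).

Modulation property: DFT(ω_3^(-2n)·x[n]) = X[(k-2) mod 3], so circularly shift X by 2 positions.

X[k-2] = [2.5000-0.8660i, 2.5000+0.8660i, 1]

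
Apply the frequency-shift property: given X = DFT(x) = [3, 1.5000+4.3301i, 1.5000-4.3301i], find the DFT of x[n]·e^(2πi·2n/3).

Modulation property: DFT(ω_3^(-2n)·x[n]) = X[(k-2) mod 3], so circularly shift X by 2 positions.

X[k-2] = [1.5000+4.3301i, 1.5000-4.3301i, 3]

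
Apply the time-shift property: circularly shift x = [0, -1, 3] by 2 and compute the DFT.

Time shift by 2: X_shifted[k] = ω_3^(2k) · X[k]
Shifted x = [-1, 3, 0]

DFT(x[n-2]) = [2, -2.5000-2.5981i, -2.5000+2.5981i]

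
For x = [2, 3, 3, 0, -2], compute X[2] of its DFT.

X[2] = Σ(n=0 to 4) x[n] · ω_5^(2n) where ω_5 = e^(-2πi/5)
= (2)·ω_5^0 + (3)·ω_5^2 + (3)·ω_5^4 + (0)·ω_5^6 + (-2)·ω_5^8

X[2] = 2.1180-0.0858i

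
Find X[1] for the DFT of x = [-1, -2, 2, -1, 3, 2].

X[1] = Σ(n=0 to 5) x[n] · ω_6^(1n) where ω_6 = e^(-2πi/6)
= (-1)·ω_6^0 + (-2)·ω_6^1 + (2)·ω_6^2 + (-1)·ω_6^3 + (3)·ω_6^4 + (2)·ω_6^5

X[1] = -2.5000+4.3301i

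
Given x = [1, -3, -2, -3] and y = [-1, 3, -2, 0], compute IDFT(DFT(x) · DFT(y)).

(x ⊛ y)[n] = Σ(m=0 to 3) x[m] · y[(n-m) mod 4]

Computing each output sample:
(x ⊛ y)[0] = -6
(x ⊛ y)[1] = 12
(x ⊛ y)[2] = -9
(x ⊛ y)[3] = 3

x ⊛ y = [-6, 12, -9, 3]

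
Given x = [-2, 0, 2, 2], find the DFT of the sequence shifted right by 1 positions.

Time shift by 1: X_shifted[k] = ω_4^(1k) · X[k]
Shifted x = [2, -2, 0, 2]

DFT(x[n-1]) = [2, 2+4i, 2, 2-4i]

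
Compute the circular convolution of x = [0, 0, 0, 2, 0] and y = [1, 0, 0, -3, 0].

(x ⊛ y)[n] = Σ(m=0 to 4) x[m] · y[(n-m) mod 5]

Computing each output sample:
(x ⊛ y)[0] = 0
(x ⊛ y)[1] = -6
(x ⊛ y)[2] = 0
(x ⊛ y)[3] = 2
(x ⊛ y)[4] = 0

x ⊛ y = [0, -6, 0, 2, 0]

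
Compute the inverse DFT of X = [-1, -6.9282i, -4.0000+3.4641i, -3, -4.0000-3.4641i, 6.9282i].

x[n] = (1/6) Σ(k=0 to 5) X[k] · e^(2πikn/6)

Computing each x[n]:
x[0] = -2
x[1] = 2
x[2] = 3
x[3] = -1
x[4] = -3
x[5] = 0

x = [-2, 2, 3, -1, -3, 0]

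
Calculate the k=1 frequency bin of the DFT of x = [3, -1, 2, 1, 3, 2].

X[1] = Σ(n=0 to 5) x[n] · ω_6^(1n) where ω_6 = e^(-2πi/6)
= (3)·ω_6^0 + (-1)·ω_6^1 + (2)·ω_6^2 + (1)·ω_6^3 + (3)·ω_6^4 + (2)·ω_6^5

X[1] = 3.4641i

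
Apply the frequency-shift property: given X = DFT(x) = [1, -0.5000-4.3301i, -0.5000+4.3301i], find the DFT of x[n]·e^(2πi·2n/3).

Modulation property: DFT(ω_3^(-2n)·x[n]) = X[(k-2) mod 3], so circularly shift X by 2 positions.

X[k-2] = [-0.5000-4.3301i, -0.5000+4.3301i, 1]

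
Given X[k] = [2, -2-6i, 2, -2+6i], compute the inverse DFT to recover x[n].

x[n] = (1/4) Σ(k=0 to 3) X[k] · e^(2πikn/4)

Computing each x[n]:
x[0] = 0
x[1] = 3
x[2] = 2
x[3] = -3

x = [0, 3, 2, -3]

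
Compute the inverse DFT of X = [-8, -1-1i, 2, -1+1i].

x[n] = (1/4) Σ(k=0 to 3) X[k] · e^(2πikn/4)

Computing each x[n]:
x[0] = -2
x[1] = -2
x[2] = -1
x[3] = -3

x = [-2, -2, -1, -3]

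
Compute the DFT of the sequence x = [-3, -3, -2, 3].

X[k] = Σ(n=0 to 3) x[n] · ω_4^(nk)
where ω_4 = e^(-2πi/4)

Computing each X[k]:
X[0] = -5
X[1] = -1+6i
X[2] = -5
X[3] = -1-6i

X = [-5, -1+6i, -5, -1-6i]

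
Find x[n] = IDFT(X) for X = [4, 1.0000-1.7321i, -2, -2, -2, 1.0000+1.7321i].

x[n] = (1/6) Σ(k=0 to 5) X[k] · e^(2πikn/6)

Computing each x[n]:
x[0] = 0
x[1] = 2
x[2] = 1
x[3] = 0
x[4] = 0
x[5] = 1

x = [0, 2, 1, 0, 0, 1]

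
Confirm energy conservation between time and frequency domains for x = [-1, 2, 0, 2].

Time domain:
Σ|x[n]|² = |-1|² + |2|² + |0|² + |2|² = 9.0000

Frequency domain:
(1/4)Σ|X[k]|² = (1/4)(|3|² + |-1|² + |-5|² + |-1|²) = (1/4)·36.0000 = 9.0000

Both sides agree, confirming Parseval's theorem.

Σ|x[n]|² = (1/N)Σ|X[k]|² = 9.0000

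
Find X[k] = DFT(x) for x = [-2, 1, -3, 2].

X[k] = Σ(n=0 to 3) x[n] · ω_4^(nk)
where ω_4 = e^(-2πi/4)

Computing each X[k]:
X[0] = -2
X[1] = 1+1i
X[2] = -8
X[3] = 1-1i

X = [-2, 1+1i, -8, 1-1i]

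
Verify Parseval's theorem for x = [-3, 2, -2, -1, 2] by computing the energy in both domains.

Time domain:
Σ|x[n]|² = |-3|² + |2|² + |-2|² + |-1|² + |2|² = 22.0000

Frequency domain:
(1/5)Σ|X[k]|² = (1/5)(|-2|² + |0.6631+0.5878i|² + |-7.1631-0.9511i|² + |-7.1631+0.9511i|² + |0.6631-0.5878i|²) = (1/5)·110.0000 = 22.0000

Both sides agree, confirming Parseval's theorem.

Σ|x[n]|² = (1/N)Σ|X[k]|² = 22.0000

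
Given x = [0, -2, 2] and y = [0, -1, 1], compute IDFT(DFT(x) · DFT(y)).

(x ⊛ y)[n] = Σ(m=0 to 2) x[m] · y[(n-m) mod 3]

Computing each output sample:
(x ⊛ y)[0] = -4
(x ⊛ y)[1] = 2
(x ⊛ y)[2] = 2

x ⊛ y = [-4, 2, 2]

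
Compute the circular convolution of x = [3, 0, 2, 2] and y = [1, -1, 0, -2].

(x ⊛ y)[n] = Σ(m=0 to 3) x[m] · y[(n-m) mod 4]

Computing each output sample:
(x ⊛ y)[0] = 1
(x ⊛ y)[1] = -7
(x ⊛ y)[2] = -2
(x ⊛ y)[3] = -6

x ⊛ y = [1, -7, -2, -6]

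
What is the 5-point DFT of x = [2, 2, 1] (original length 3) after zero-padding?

Original 3-point DFT: [5, 0.5000-0.8660i, 0.5000+0.8660i]
Zero-padded 5-point DFT provides frequency interpolation.

DFT_5([x, 0, ...]) = [5, 1.8090-2.4899i, 0.6910-0.2245i, 0.6910+0.2245i, 1.8090+2.4899i]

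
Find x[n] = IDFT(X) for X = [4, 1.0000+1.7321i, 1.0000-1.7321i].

x[n] = (1/3) Σ(k=0 to 2) X[k] · e^(2πikn/3)

Computing each x[n]:
x[0] = 2
x[1] = 0
x[2] = 2

x = [2, 0, 2]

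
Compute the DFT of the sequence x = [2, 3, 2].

X[k] = Σ(n=0 to 2) x[n] · ω_3^(nk)
where ω_3 = e^(-2πi/3)

Computing each X[k]:
X[0] = 7
X[1] = -0.5000-0.8660i
X[2] = -0.5000+0.8660i

X = [7, -0.5000-0.8660i, -0.5000+0.8660i]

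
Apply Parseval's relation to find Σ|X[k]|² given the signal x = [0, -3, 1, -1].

Parseval: Σ|x[n]|² = (1/N)Σ|X[k]|², so Σ|X[k]|² = N·Σ|x[n]|² = 4·11.0000

Σ|X[k]|² = N·Σ|x[n]|² = 4·11.0000 = 44.0000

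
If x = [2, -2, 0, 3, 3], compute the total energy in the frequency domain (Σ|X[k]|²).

Parseval: Σ|x[n]|² = (1/N)Σ|X[k]|², so Σ|X[k]|² = N·Σ|x[n]|² = 5·26.0000

Σ|X[k]|² = N·Σ|x[n]|² = 5·26.0000 = 130.0000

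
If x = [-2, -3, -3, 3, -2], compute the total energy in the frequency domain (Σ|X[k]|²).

Parseval: Σ|x[n]|² = (1/N)Σ|X[k]|², so Σ|X[k]|² = N·Σ|x[n]|² = 5·35.0000

Σ|X[k]|² = N·Σ|x[n]|² = 5·35.0000 = 175.0000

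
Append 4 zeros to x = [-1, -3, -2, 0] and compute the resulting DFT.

Original 4-point DFT: [-6, 1+3i, 0, 1-3i]
Zero-padded 8-point DFT provides frequency interpolation.

DFT_8([x, 0, ...]) = [-6, -3.1213+4.1213i, 1+3i, 1.1213+0.1213i, 0, 1.1213-0.1213i, 1-3i, -3.1213-4.1213i]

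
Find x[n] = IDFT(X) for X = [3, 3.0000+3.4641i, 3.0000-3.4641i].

x[n] = (1/3) Σ(k=0 to 2) X[k] · e^(2πikn/3)

Computing each x[n]:
x[0] = 3
x[1] = -2
x[2] = 2

x = [3, -2, 2]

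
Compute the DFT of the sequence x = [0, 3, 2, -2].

X[k] = Σ(n=0 to 3) x[n] · ω_4^(nk)
where ω_4 = e^(-2πi/4)

Computing each X[k]:
X[0] = 3
X[1] = -2-5i
X[2] = 1
X[3] = -2+5i

X = [3, -2-5i, 1, -2+5i]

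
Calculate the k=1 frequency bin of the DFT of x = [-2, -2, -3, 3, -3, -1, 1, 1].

X[1] = Σ(n=0 to 7) x[n] · ω_8^(1n) where ω_8 = e^(-2πi/8)
= (-2)·ω_8^0 + (-2)·ω_8^1 + (-3)·ω_8^2 + (3)·ω_8^3 + (-3)·ω_8^4 + (-1)·ω_8^5 + (1)·ω_8^6 + (1)·ω_8^7

X[1] = -1.1213+3.2929i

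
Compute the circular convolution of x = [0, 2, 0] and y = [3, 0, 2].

(x ⊛ y)[n] = Σ(m=0 to 2) x[m] · y[(n-m) mod 3]

Computing each output sample:
(x ⊛ y)[0] = 4
(x ⊛ y)[1] = 6
(x ⊛ y)[2] = 0

x ⊛ y = [4, 6, 0]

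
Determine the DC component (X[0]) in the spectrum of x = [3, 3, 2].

X[0] = Σ(n=0 to 2) x[n] · ω_3^0 = Σ x[n]
= (3) + (3) + (2)

X[0] = 8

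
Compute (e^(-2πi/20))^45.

Since ω_20^20 = 1, powers reduce modulo 20.
45 mod 20 = 5
So ω_20^45 = ω_20^5 = e^(-2πi·5/20)

ω_20^45 = ω_20^5 = -1i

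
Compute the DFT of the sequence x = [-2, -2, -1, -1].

X[k] = Σ(n=0 to 3) x[n] · ω_4^(nk)
where ω_4 = e^(-2πi/4)

Computing each X[k]:
X[0] = -6
X[1] = -1+1i
X[2] = 0
X[3] = -1-1i

X = [-6, -1+1i, 0, -1-1i]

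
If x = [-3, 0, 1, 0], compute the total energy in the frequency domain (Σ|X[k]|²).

Parseval: Σ|x[n]|² = (1/N)Σ|X[k]|², so Σ|X[k]|² = N·Σ|x[n]|² = 4·10.0000

Σ|X[k]|² = N·Σ|x[n]|² = 4·10.0000 = 40.0000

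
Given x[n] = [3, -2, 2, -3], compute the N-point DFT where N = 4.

X[k] = Σ(n=0 to 3) x[n] · ω_4^(nk)
where ω_4 = e^(-2πi/4)

Computing each X[k]:
X[0] = 0
X[1] = 1-1i
X[2] = 10
X[3] = 1+1i

X = [0, 1-1i, 10, 1+1i]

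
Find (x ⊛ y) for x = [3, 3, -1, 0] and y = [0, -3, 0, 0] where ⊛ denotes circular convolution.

(x ⊛ y)[n] = Σ(m=0 to 3) x[m] · y[(n-m) mod 4]

Computing each output sample:
(x ⊛ y)[0] = 0
(x ⊛ y)[1] = -9
(x ⊛ y)[2] = -9
(x ⊛ y)[3] = 3

x ⊛ y = [0, -9, -9, 3]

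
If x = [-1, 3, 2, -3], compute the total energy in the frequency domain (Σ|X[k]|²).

Parseval: Σ|x[n]|² = (1/N)Σ|X[k]|², so Σ|X[k]|² = N·Σ|x[n]|² = 4·23.0000

Σ|X[k]|² = N·Σ|x[n]|² = 4·23.0000 = 92.0000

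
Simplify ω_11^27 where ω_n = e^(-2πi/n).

Since ω_11^11 = 1, powers reduce modulo 11.
27 mod 11 = 5
So ω_11^27 = ω_11^5 = e^(-2πi·5/11)

ω_11^27 = ω_11^5 = -0.9595-0.2817i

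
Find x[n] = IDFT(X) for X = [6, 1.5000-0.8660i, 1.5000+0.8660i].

x[n] = (1/3) Σ(k=0 to 2) X[k] · e^(2πikn/3)

Computing each x[n]:
x[0] = 3
x[1] = 2
x[2] = 1

x = [3, 2, 1]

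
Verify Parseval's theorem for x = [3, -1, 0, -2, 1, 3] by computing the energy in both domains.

Time domain:
Σ|x[n]|² = |3|² + |-1|² + |0|² + |-2|² + |1|² + |3|² = 24.0000

Frequency domain:
(1/6)Σ|X[k]|² = (1/6)(|4|² + |5.5000+4.3301i|² + |-0.5000+2.5981i|² + |4|² + |-0.5000-2.5981i|² + |5.5000-4.3301i|²) = (1/6)·144.0000 = 24.0000

Both sides agree, confirming Parseval's theorem.

Σ|x[n]|² = (1/N)Σ|X[k]|² = 24.0000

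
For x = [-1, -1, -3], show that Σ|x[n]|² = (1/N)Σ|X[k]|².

Time domain:
Σ|x[n]|² = |-1|² + |-1|² + |-3|² = 11.0000

Frequency domain:
(1/3)Σ|X[k]|² = (1/3)(|-5|² + |1.0000-1.7321i|² + |1.0000+1.7321i|²) = (1/3)·33.0000 = 11.0000

Both sides agree, confirming Parseval's theorem.

Σ|x[n]|² = (1/N)Σ|X[k]|² = 11.0000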